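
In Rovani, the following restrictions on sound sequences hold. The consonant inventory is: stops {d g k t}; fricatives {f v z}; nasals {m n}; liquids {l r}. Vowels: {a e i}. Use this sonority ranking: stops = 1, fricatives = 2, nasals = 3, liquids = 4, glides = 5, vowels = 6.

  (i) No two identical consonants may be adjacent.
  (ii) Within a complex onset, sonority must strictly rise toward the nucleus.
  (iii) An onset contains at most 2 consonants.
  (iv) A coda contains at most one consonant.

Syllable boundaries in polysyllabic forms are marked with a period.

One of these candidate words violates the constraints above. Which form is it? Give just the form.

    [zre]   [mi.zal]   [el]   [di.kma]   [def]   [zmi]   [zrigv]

[zre] — σ1 onset /zr/ (2→4 rises), coda /∅/ ok → licit
[mi.zal] — σ1 onset /m/, coda /∅/ ok; σ2 onset /z/, coda /l/ ok → licit
[el] — σ1 onset /∅/, coda /l/ ok → licit
[di.kma] — σ1 onset /d/, coda /∅/ ok; σ2 onset /km/ (1→3 rises), coda /∅/ ok → licit
[def] — σ1 onset /d/, coda /f/ ok → licit
[zmi] — σ1 onset /zm/ (2→3 rises), coda /∅/ ok → licit
[zrigv] — violates constraint (iv): syllable 1 coda /gv/ has 2 consonants (> 1) → illicit

[zrigv]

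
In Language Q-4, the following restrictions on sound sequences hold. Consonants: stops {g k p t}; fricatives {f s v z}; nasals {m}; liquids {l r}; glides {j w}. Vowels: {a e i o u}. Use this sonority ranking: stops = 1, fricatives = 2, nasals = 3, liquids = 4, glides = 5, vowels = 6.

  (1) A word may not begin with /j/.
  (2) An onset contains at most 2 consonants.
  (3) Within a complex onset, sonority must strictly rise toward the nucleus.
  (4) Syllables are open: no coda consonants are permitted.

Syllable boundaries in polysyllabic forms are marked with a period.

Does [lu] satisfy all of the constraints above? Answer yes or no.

yes

[lu] — σ1 onset /l/, coda /∅/ ok → phonotactically legal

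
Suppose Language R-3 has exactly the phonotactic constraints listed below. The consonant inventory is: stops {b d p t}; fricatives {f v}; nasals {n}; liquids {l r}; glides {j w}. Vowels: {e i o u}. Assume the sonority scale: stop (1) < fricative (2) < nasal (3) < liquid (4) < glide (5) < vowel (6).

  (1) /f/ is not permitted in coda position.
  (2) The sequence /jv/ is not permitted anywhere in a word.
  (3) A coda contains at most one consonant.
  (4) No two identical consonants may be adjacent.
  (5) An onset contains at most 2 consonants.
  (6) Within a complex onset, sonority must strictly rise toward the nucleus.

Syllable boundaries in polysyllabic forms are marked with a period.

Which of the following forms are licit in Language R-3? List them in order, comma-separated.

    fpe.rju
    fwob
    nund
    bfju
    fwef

fwob

fpe.rju — violates constraint 6: syllable 1 onset /fp/: /f/ (fricative, 2) → /p/ (stop, 1) does not rise → illicit
fwob — σ1 onset /fw/ (2→5 rises), coda /b/ ok → licit
nund — violates constraint 3: syllable 1 coda /nd/ has 2 consonants (> 1) → illicit
bfju — violates constraint 5: syllable 1 onset /bfj/ has 3 consonants (> 2) → illicit
fwef — violates constraint 1: syllable 1 coda contains /f/ → illicit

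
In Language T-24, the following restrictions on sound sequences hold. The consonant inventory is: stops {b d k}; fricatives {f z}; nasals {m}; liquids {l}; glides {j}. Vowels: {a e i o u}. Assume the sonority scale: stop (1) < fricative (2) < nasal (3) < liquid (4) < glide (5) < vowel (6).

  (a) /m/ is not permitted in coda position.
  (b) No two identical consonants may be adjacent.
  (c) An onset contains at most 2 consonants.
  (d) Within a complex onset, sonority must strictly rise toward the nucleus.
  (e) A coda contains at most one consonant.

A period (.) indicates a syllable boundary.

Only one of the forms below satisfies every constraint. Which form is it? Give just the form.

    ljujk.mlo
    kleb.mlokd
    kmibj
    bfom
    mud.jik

mud.jik

ljujk.mlo — violates constraint (e): syllable 1 coda /jk/ has 2 consonants (> 1) → not permitted
kleb.mlokd — violates constraint (e): syllable 2 coda /kd/ has 2 consonants (> 1) → not permitted
kmibj — violates constraint (e): syllable 1 coda /bj/ has 2 consonants (> 1) → not permitted
bfom — violates constraint (a): syllable 1 coda contains /m/ → not permitted
mud.jik — σ1 onset /m/, coda /d/ ok; σ2 onset /j/, coda /k/ ok → permitted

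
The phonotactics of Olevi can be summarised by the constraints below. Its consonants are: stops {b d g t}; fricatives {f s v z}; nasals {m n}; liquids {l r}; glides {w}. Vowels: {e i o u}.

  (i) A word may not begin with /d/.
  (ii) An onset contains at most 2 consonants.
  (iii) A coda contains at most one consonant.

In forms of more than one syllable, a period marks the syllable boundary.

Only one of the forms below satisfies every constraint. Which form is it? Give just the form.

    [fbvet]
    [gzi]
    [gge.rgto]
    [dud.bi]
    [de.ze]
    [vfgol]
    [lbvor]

[fbvet] — violates constraint (ii): syllable 1 onset /fbv/ has 3 consonants (> 2) → illicit
[gzi] — σ1 onset /gz/ (2C), coda /∅/ ok → licit
[gge.rgto] — violates constraint (ii): syllable 2 onset /rgt/ has 3 consonants (> 2) → illicit
[dud.bi] — violates constraint (i): word begins with /d/ → illicit
[de.ze] — violates constraint (i): word begins with /d/ → illicit
[vfgol] — violates constraint (ii): syllable 1 onset /vfg/ has 3 consonants (> 2) → illicit
[lbvor] — violates constraint (ii): syllable 1 onset /lbv/ has 3 consonants (> 2) → illicit

[gzi]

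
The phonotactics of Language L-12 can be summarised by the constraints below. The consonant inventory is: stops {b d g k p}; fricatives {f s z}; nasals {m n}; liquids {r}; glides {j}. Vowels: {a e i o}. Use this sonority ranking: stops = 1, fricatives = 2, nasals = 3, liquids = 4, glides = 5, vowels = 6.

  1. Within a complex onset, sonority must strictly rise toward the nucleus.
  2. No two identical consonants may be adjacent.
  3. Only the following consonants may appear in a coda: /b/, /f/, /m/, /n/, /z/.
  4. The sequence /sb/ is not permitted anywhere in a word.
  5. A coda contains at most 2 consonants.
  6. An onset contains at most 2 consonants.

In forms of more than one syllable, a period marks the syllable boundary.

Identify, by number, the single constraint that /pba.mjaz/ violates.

/pba.mjaz/: syllable 1 onset /pb/: /p/ (stop, 1) → /b/ (stop, 1) does not rise.
This is a violation of constraint 1: "Within a complex onset, sonority must strictly rise toward the nucleus."
The remaining constraints (2, 3, 4, 5, 6) are satisfied.

1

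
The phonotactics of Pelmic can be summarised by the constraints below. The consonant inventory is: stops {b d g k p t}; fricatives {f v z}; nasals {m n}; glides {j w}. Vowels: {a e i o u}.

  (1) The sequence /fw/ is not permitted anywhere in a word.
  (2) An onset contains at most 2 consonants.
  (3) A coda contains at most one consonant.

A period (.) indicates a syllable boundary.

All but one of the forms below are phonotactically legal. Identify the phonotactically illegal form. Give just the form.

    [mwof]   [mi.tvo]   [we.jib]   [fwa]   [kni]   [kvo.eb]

[mwof] — σ1 onset /mw/ (2C), coda /f/ ok → phonotactically legal
[mi.tvo] — σ1 onset /m/, coda /∅/ ok; σ2 onset /tv/ (2C), coda /∅/ ok → phonotactically legal
[we.jib] — σ1 onset /w/, coda /∅/ ok; σ2 onset /j/, coda /b/ ok → phonotactically legal
[fwa] — violates constraint 1: contains banned sequence /fw/ → phonotactically illegal
[kni] — σ1 onset /kn/ (2C), coda /∅/ ok → phonotactically legal
[kvo.eb] — σ1 onset /kv/ (2C), coda /∅/ ok; σ2 onset /∅/, coda /b/ ok → phonotactically legal

[fwa]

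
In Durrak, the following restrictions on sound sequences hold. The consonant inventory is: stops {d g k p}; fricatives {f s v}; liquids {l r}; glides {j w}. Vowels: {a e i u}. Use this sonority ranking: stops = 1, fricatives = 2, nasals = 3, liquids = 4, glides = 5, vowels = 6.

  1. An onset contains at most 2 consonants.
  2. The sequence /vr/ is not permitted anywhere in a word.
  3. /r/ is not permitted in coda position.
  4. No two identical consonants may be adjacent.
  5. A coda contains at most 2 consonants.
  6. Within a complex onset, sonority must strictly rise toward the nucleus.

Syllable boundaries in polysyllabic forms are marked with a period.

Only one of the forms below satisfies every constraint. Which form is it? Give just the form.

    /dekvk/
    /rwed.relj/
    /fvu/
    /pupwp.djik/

/rwed.relj/

/dekvk/ — violates constraint 5: syllable 1 coda /kvk/ has 3 consonants (> 2) → illicit
/rwed.relj/ — σ1 onset /rw/ (4→5 rises), coda /d/ ok; σ2 onset /r/, coda /lj/ (2C) ok → licit
/fvu/ — violates constraint 6: syllable 1 onset /fv/: /f/ (fricative, 2) → /v/ (fricative, 2) does not rise → illicit
/pupwp.djik/ — violates constraint 5: syllable 1 coda /pwp/ has 3 consonants (> 2) → illicit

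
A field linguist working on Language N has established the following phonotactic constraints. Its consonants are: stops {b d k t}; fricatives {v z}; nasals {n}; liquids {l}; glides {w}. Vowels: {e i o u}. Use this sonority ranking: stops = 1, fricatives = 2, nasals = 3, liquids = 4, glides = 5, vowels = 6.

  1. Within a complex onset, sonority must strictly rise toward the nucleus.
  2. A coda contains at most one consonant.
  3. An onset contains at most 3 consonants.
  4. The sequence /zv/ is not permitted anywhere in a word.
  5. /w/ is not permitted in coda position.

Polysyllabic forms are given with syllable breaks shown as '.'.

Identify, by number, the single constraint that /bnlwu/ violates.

3

/bnlwu/: syllable 1 onset /bnlw/ has 4 consonants (> 3).
This is a violation of constraint 3: "An onset contains at most 3 consonants."
The remaining constraints (1, 2, 4, 5) are satisfied.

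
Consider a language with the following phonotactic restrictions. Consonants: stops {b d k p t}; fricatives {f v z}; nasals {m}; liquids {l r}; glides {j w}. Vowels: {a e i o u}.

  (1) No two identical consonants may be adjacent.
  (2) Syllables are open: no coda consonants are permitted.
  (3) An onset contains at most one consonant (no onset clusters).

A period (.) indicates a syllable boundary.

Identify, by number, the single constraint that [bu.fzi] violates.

[bu.fzi]: syllable 2 onset /fz/ has 2 consonants (> 1).
This is a violation of constraint 3: "An onset contains at most one consonant (no onset clusters)."
The remaining constraints (1, 2) are satisfied.

3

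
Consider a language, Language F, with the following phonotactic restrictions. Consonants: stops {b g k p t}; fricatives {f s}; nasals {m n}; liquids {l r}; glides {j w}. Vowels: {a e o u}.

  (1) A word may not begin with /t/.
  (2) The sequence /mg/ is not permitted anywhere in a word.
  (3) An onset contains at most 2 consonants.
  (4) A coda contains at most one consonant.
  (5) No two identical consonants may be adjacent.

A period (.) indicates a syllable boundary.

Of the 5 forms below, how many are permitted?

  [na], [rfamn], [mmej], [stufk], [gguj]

[na] — σ1 onset /n/, coda /∅/ ok → permitted
[rfamn] — violates constraint 4: syllable 1 coda /mn/ has 2 consonants (> 1) → not permitted
[mmej] — violates constraint 5: adjacent identical consonants /mm/ → not permitted
[stufk] — violates constraint 4: syllable 1 coda /fk/ has 2 consonants (> 1) → not permitted
[gguj] — violates constraint 5: adjacent identical consonants /gg/ → not permitted
Permitted: [na] → 1.

1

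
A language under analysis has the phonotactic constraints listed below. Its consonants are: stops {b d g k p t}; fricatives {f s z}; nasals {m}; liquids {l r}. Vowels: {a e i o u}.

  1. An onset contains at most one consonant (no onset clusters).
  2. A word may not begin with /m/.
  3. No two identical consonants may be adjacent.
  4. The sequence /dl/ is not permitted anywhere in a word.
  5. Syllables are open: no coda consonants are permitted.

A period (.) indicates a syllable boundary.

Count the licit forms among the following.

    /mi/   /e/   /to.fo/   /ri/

3

/mi/ — violates constraint 2: word begins with /m/ → illicit
/e/ — σ1 onset /∅/, coda /∅/ ok → licit
/to.fo/ — σ1 onset /t/, coda /∅/ ok; σ2 onset /f/, coda /∅/ ok → licit
/ri/ — σ1 onset /r/, coda /∅/ ok → licit
Licit: /e/, /to.fo/, /ri/ → 3.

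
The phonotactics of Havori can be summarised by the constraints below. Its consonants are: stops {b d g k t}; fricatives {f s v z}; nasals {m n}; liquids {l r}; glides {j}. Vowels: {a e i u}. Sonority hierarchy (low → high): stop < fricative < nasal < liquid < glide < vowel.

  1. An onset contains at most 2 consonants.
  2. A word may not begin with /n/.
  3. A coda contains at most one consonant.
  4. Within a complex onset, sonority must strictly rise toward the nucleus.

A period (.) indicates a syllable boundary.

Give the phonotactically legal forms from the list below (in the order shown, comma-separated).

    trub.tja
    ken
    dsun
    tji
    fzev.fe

trub.tja, ken, dsun, tji

trub.tja — σ1 onset /tr/ (1→4 rises), coda /b/ ok; σ2 onset /tj/ (1→5 rises), coda /∅/ ok → phonotactically legal
ken — σ1 onset /k/, coda /n/ ok → phonotactically legal
dsun — σ1 onset /ds/ (1→2 rises), coda /n/ ok → phonotactically legal
tji — σ1 onset /tj/ (1→5 rises), coda /∅/ ok → phonotactically legal
fzev.fe — violates constraint 4: syllable 1 onset /fz/: /f/ (fricative, 2) → /z/ (fricative, 2) does not rise → phonotactically illegal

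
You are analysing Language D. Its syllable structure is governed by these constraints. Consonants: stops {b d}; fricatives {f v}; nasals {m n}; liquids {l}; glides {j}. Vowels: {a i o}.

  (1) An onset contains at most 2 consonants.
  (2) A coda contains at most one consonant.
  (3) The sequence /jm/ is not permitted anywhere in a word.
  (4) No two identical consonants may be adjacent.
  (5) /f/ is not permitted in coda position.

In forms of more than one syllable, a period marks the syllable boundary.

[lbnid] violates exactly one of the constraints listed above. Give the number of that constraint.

[lbnid]: syllable 1 onset /lbn/ has 3 consonants (> 2).
This is a violation of constraint 1: "An onset contains at most 2 consonants."
The remaining constraints (2, 3, 4, 5) are satisfied.

1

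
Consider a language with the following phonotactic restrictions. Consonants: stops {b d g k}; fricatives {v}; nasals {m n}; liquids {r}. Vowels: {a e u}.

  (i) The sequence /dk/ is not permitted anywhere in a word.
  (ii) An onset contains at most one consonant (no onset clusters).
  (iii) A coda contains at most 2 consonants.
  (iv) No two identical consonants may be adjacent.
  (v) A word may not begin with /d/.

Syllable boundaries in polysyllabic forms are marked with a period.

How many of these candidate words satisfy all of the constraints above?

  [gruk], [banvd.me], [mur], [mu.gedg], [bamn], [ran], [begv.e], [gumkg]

5

[gruk] — violates constraint (ii): syllable 1 onset /gr/ has 2 consonants (> 1) → illicit
[banvd.me] — violates constraint (iii): syllable 1 coda /nvd/ has 3 consonants (> 2) → illicit
[mur] — σ1 onset /m/, coda /r/ ok → licit
[mu.gedg] — σ1 onset /m/, coda /∅/ ok; σ2 onset /g/, coda /dg/ (2C) ok → licit
[bamn] — σ1 onset /b/, coda /mn/ (2C) ok → licit
[ran] — σ1 onset /r/, coda /n/ ok → licit
[begv.e] — σ1 onset /b/, coda /gv/ (2C) ok; σ2 onset /∅/, coda /∅/ ok → licit
[gumkg] — violates constraint (iii): syllable 1 coda /mkg/ has 3 consonants (> 2) → illicit
Licit: [mur], [mu.gedg], [bamn], [ran], [begv.e] → 5.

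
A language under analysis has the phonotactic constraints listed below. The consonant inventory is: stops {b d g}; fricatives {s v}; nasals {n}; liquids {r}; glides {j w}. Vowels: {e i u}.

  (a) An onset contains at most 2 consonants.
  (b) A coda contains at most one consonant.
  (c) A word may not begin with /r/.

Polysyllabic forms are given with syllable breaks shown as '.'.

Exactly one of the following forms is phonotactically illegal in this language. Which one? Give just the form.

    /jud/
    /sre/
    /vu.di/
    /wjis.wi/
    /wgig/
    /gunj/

/jud/ — σ1 onset /j/, coda /d/ ok → phonotactically legal
/sre/ — σ1 onset /sr/ (2C), coda /∅/ ok → phonotactically legal
/vu.di/ — σ1 onset /v/, coda /∅/ ok; σ2 onset /d/, coda /∅/ ok → phonotactically legal
/wjis.wi/ — σ1 onset /wj/ (2C), coda /s/ ok; σ2 onset /w/, coda /∅/ ok → phonotactically legal
/wgig/ — σ1 onset /wg/ (2C), coda /g/ ok → phonotactically legal
/gunj/ — violates constraint (b): syllable 1 coda /nj/ has 2 consonants (> 1) → phonotactically illegal

/gunj/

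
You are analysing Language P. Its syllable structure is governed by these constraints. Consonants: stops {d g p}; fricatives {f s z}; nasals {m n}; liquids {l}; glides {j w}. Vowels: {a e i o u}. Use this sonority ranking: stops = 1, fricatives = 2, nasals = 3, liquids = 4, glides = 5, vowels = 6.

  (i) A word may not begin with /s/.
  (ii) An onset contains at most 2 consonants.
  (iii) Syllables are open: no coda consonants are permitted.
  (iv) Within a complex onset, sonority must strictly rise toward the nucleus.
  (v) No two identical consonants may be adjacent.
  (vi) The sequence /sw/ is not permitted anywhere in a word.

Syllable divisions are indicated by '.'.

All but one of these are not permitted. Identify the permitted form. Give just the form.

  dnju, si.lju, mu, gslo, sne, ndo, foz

mu

dnju — violates constraint (ii): syllable 1 onset /dnj/ has 3 consonants (> 2) → not permitted
si.lju — violates constraint (i): word begins with /s/ → not permitted
mu — σ1 onset /m/, coda /∅/ ok → permitted
gslo — violates constraint (ii): syllable 1 onset /gsl/ has 3 consonants (> 2) → not permitted
sne — violates constraint (i): word begins with /s/ → not permitted
ndo — violates constraint (iv): syllable 1 onset /nd/: /n/ (nasal, 3) → /d/ (stop, 1) does not rise → not permitted
foz — violates constraint (iii): syllable 1 coda /z/ has 1 consonant (> 0) → not permitted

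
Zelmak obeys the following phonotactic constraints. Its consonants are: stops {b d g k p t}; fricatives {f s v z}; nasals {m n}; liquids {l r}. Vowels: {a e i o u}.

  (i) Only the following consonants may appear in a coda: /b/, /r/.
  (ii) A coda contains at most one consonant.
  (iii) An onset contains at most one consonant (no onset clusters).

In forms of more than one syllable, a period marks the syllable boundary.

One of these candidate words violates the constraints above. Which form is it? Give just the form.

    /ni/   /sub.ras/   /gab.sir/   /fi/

/ni/ — σ1 onset /n/, coda /∅/ ok → permitted
/sub.ras/ — violates constraint (i): syllable 2 coda contains /s/, which is not a licensed coda consonant → not permitted
/gab.sir/ — σ1 onset /g/, coda /b/ ok; σ2 onset /s/, coda /r/ ok → permitted
/fi/ — σ1 onset /f/, coda /∅/ ok → permitted

/sub.ras/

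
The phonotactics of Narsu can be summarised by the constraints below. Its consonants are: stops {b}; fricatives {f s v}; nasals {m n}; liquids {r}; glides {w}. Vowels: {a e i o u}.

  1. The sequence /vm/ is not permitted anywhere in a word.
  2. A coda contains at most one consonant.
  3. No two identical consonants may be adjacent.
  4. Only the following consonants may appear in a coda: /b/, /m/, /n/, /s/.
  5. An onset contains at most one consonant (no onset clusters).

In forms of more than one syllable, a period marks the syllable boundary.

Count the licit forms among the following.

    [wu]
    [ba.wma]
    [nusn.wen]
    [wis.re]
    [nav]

2

[wu] — σ1 onset /w/, coda /∅/ ok → licit
[ba.wma] — violates constraint 5: syllable 2 onset /wm/ has 2 consonants (> 1) → illicit
[nusn.wen] — violates constraint 2: syllable 1 coda /sn/ has 2 consonants (> 1) → illicit
[wis.re] — σ1 onset /w/, coda /s/ ok; σ2 onset /r/, coda /∅/ ok → licit
[nav] — violates constraint 4: syllable 1 coda contains /v/, which is not a licensed coda consonant → illicit
Licit: [wu], [wis.re] → 2.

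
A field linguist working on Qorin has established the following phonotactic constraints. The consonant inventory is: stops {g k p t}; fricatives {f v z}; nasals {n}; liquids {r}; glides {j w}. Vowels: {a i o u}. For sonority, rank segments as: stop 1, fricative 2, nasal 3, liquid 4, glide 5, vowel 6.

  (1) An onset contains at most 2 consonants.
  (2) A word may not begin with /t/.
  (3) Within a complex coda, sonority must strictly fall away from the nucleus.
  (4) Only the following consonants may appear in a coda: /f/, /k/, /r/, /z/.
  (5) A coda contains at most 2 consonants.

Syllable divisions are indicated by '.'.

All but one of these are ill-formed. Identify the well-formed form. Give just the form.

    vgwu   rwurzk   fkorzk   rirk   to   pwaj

rirk

vgwu — violates constraint 1: syllable 1 onset /vgw/ has 3 consonants (> 2) → ill-formed
rwurzk — violates constraint 5: syllable 1 coda /rzk/ has 3 consonants (> 2) → ill-formed
fkorzk — violates constraint 5: syllable 1 coda /rzk/ has 3 consonants (> 2) → ill-formed
rirk — σ1 onset /r/, coda /rk/ (4→1 falls) ok → well-formed
to — violates constraint 2: word begins with /t/ → ill-formed
pwaj — violates constraint 4: syllable 1 coda contains /j/, which is not a licensed coda consonant → ill-formed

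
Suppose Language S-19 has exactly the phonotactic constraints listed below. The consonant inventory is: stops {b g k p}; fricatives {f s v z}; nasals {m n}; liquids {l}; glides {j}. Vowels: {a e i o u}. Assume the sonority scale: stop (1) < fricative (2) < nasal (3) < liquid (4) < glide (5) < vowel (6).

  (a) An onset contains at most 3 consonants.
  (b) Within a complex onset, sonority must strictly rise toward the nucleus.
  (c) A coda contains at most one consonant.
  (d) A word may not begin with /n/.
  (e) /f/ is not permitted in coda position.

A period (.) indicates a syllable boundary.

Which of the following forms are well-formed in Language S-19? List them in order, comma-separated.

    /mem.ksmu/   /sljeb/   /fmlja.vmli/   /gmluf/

/mem.ksmu/ — σ1 onset /m/, coda /m/ ok; σ2 onset /ksm/ (1→2→3 rises), coda /∅/ ok → well-formed
/sljeb/ — σ1 onset /slj/ (2→4→5 rises), coda /b/ ok → well-formed
/fmlja.vmli/ — violates constraint (a): syllable 1 onset /fmlj/ has 4 consonants (> 3) → ill-formed
/gmluf/ — violates constraint (e): syllable 1 coda contains /f/ → ill-formed

/mem.ksmu/, /sljeb/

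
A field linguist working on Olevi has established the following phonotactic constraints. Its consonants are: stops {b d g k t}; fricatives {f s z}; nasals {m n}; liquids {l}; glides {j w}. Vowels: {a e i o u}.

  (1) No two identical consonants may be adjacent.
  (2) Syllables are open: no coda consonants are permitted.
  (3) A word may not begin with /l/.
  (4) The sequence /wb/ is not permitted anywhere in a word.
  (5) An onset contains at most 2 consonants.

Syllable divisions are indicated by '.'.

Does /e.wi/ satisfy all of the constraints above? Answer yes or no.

/e.wi/ — σ1 onset /∅/, coda /∅/ ok; σ2 onset /w/, coda /∅/ ok → licit

yes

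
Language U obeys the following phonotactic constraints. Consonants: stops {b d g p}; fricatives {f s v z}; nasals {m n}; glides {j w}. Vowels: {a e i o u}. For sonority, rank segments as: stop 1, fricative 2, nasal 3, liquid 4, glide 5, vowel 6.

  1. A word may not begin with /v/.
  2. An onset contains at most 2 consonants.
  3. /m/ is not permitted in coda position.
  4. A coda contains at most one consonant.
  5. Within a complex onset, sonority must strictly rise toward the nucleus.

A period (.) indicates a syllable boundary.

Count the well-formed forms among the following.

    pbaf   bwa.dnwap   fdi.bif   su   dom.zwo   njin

2

pbaf — violates constraint 5: syllable 1 onset /pb/: /p/ (stop, 1) → /b/ (stop, 1) does not rise → ill-formed
bwa.dnwap — violates constraint 2: syllable 2 onset /dnw/ has 3 consonants (> 2) → ill-formed
fdi.bif — violates constraint 5: syllable 1 onset /fd/: /f/ (fricative, 2) → /d/ (stop, 1) does not rise → ill-formed
su — σ1 onset /s/, coda /∅/ ok → well-formed
dom.zwo — violates constraint 3: syllable 1 coda contains /m/ → ill-formed
njin — σ1 onset /nj/ (3→5 rises), coda /n/ ok → well-formed
Well-formed: su, njin → 2.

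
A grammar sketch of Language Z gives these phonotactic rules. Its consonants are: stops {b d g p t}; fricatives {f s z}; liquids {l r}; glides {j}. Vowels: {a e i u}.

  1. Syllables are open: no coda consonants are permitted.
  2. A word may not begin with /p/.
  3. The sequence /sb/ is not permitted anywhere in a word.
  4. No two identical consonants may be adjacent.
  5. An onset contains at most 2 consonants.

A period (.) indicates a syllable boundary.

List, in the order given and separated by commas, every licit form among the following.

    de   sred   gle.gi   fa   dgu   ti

de — σ1 onset /d/, coda /∅/ ok → licit
sred — violates constraint 1: syllable 1 coda /d/ has 1 consonant (> 0) → illicit
gle.gi — σ1 onset /gl/ (2C), coda /∅/ ok; σ2 onset /g/, coda /∅/ ok → licit
fa — σ1 onset /f/, coda /∅/ ok → licit
dgu — σ1 onset /dg/ (2C), coda /∅/ ok → licit
ti — σ1 onset /t/, coda /∅/ ok → licit

de, gle.gi, fa, dgu, ti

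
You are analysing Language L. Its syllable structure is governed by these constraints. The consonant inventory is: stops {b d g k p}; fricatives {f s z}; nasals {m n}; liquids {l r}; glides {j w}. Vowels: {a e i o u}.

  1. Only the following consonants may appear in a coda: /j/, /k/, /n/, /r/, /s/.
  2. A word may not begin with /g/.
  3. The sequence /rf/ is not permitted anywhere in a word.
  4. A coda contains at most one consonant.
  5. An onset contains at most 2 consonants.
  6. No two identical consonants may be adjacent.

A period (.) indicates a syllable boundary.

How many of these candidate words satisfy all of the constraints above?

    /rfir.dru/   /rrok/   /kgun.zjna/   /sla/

/rfir.dru/ — violates constraint 3: contains banned sequence /rf/ → phonotactically illegal
/rrok/ — violates constraint 6: adjacent identical consonants /rr/ → phonotactically illegal
/kgun.zjna/ — violates constraint 5: syllable 2 onset /zjn/ has 3 consonants (> 2) → phonotactically illegal
/sla/ — σ1 onset /sl/ (2C), coda /∅/ ok → phonotactically legal
Phonotactically legal: /sla/ → 1.

1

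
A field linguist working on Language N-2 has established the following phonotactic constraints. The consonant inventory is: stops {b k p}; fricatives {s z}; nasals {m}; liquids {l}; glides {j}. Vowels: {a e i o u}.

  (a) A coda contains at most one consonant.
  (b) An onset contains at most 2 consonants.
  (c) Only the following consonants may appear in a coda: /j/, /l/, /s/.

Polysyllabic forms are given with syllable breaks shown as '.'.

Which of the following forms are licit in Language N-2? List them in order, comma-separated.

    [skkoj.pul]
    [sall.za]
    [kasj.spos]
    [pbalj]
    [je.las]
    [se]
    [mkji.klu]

[je.las], [se]

[skkoj.pul] — violates constraint (b): syllable 1 onset /skk/ has 3 consonants (> 2) → illicit
[sall.za] — violates constraint (a): syllable 1 coda /ll/ has 2 consonants (> 1) → illicit
[kasj.spos] — violates constraint (a): syllable 1 coda /sj/ has 2 consonants (> 1) → illicit
[pbalj] — violates constraint (a): syllable 1 coda /lj/ has 2 consonants (> 1) → illicit
[je.las] — σ1 onset /j/, coda /∅/ ok; σ2 onset /l/, coda /s/ ok → licit
[se] — σ1 onset /s/, coda /∅/ ok → licit
[mkji.klu] — violates constraint (b): syllable 1 onset /mkj/ has 3 consonants (> 2) → illicit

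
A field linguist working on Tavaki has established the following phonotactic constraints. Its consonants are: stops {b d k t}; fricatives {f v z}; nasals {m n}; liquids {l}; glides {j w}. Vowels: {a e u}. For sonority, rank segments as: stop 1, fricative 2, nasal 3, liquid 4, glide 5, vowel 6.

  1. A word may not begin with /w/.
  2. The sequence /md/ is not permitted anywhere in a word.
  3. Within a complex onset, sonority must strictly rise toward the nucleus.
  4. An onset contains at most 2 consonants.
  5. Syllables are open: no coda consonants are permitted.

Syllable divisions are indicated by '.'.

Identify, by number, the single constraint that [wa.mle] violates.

[wa.mle]: word begins with /w/.
This is a violation of constraint 1: "A word may not begin with /w/."
The remaining constraints (2, 3, 4, 5) are satisfied.

1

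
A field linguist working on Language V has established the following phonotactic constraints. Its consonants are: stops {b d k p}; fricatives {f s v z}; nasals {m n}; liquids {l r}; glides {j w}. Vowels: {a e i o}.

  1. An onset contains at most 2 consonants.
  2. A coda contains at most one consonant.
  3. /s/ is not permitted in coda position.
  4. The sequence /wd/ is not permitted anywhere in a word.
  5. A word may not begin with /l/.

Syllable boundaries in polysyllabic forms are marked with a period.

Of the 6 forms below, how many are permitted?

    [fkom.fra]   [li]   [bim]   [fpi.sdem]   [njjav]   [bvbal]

3

[fkom.fra] — σ1 onset /fk/ (2C), coda /m/ ok; σ2 onset /fr/ (2C), coda /∅/ ok → permitted
[li] — violates constraint 5: word begins with /l/ → not permitted
[bim] — σ1 onset /b/, coda /m/ ok → permitted
[fpi.sdem] — σ1 onset /fp/ (2C), coda /∅/ ok; σ2 onset /sd/ (2C), coda /m/ ok → permitted
[njjav] — violates constraint 1: syllable 1 onset /njj/ has 3 consonants (> 2) → not permitted
[bvbal] — violates constraint 1: syllable 1 onset /bvb/ has 3 consonants (> 2) → not permitted
Permitted: [fkom.fra], [bim], [fpi.sdem] → 3.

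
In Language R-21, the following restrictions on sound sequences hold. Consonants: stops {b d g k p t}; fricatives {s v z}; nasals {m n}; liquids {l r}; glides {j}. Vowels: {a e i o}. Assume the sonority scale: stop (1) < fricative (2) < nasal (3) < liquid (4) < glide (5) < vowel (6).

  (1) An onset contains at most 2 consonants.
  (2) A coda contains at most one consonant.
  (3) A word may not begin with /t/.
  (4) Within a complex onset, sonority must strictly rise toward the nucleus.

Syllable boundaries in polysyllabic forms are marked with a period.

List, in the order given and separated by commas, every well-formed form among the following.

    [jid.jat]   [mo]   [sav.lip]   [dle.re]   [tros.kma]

[jid.jat] — σ1 onset /j/, coda /d/ ok; σ2 onset /j/, coda /t/ ok → well-formed
[mo] — σ1 onset /m/, coda /∅/ ok → well-formed
[sav.lip] — σ1 onset /s/, coda /v/ ok; σ2 onset /l/, coda /p/ ok → well-formed
[dle.re] — σ1 onset /dl/ (1→4 rises), coda /∅/ ok; σ2 onset /r/, coda /∅/ ok → well-formed
[tros.kma] — violates constraint 3: word begins with /t/ → ill-formed

[jid.jat], [mo], [sav.lip], [dle.re]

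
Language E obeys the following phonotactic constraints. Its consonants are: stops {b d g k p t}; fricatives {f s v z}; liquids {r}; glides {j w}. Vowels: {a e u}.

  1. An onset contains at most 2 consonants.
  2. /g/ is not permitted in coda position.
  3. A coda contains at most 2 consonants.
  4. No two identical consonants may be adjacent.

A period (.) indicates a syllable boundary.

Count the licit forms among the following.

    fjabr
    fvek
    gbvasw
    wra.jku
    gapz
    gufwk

4

fjabr — σ1 onset /fj/ (2C), coda /br/ (2C) ok → licit
fvek — σ1 onset /fv/ (2C), coda /k/ ok → licit
gbvasw — violates constraint 1: syllable 1 onset /gbv/ has 3 consonants (> 2) → illicit
wra.jku — σ1 onset /wr/ (2C), coda /∅/ ok; σ2 onset /jk/ (2C), coda /∅/ ok → licit
gapz — σ1 onset /g/, coda /pz/ (2C) ok → licit
gufwk — violates constraint 3: syllable 1 coda /fwk/ has 3 consonants (> 2) → illicit
Licit: fjabr, fvek, wra.jku, gapz → 4.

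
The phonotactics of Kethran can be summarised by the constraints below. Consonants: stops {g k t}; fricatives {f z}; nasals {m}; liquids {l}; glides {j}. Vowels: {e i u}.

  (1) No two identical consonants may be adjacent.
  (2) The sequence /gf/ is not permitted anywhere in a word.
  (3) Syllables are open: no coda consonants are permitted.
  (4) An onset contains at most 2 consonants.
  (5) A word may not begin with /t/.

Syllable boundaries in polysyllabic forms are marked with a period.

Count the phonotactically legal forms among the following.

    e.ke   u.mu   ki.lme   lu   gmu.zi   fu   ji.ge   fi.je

e.ke — σ1 onset /∅/, coda /∅/ ok; σ2 onset /k/, coda /∅/ ok → phonotactically legal
u.mu — σ1 onset /∅/, coda /∅/ ok; σ2 onset /m/, coda /∅/ ok → phonotactically legal
ki.lme — σ1 onset /k/, coda /∅/ ok; σ2 onset /lm/ (2C), coda /∅/ ok → phonotactically legal
lu — σ1 onset /l/, coda /∅/ ok → phonotactically legal
gmu.zi — σ1 onset /gm/ (2C), coda /∅/ ok; σ2 onset /z/, coda /∅/ ok → phonotactically legal
fu — σ1 onset /f/, coda /∅/ ok → phonotactically legal
ji.ge — σ1 onset /j/, coda /∅/ ok; σ2 onset /g/, coda /∅/ ok → phonotactically legal
fi.je — σ1 onset /f/, coda /∅/ ok; σ2 onset /j/, coda /∅/ ok → phonotactically legal
Phonotactically legal: e.ke, u.mu, ki.lme, lu, gmu.zi, fu, ji.ge, fi.je → 8.

8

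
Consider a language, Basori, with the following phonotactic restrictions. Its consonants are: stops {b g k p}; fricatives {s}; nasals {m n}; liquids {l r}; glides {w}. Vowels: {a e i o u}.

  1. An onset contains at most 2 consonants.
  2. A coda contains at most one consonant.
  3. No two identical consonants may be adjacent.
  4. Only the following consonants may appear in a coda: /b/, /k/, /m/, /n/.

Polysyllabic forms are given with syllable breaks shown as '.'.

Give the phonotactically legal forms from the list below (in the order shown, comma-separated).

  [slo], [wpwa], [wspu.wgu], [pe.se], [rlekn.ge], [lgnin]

[slo] — σ1 onset /sl/ (2C), coda /∅/ ok → phonotactically legal
[wpwa] — violates constraint 1: syllable 1 onset /wpw/ has 3 consonants (> 2) → phonotactically illegal
[wspu.wgu] — violates constraint 1: syllable 1 onset /wsp/ has 3 consonants (> 2) → phonotactically illegal
[pe.se] — σ1 onset /p/, coda /∅/ ok; σ2 onset /s/, coda /∅/ ok → phonotactically legal
[rlekn.ge] — violates constraint 2: syllable 1 coda /kn/ has 2 consonants (> 1) → phonotactically illegal
[lgnin] — violates constraint 1: syllable 1 onset /lgn/ has 3 consonants (> 2) → phonotactically illegal

[slo], [pe.se]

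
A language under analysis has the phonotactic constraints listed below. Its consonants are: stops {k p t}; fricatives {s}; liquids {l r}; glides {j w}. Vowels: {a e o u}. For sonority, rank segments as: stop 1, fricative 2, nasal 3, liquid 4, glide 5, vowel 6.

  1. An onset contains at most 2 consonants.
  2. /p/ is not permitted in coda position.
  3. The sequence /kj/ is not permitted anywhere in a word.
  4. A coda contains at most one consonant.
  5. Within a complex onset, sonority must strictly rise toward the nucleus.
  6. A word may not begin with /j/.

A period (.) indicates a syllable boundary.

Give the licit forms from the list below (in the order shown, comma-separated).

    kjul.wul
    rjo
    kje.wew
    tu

kjul.wul — violates constraint 3: contains banned sequence /kj/ → illicit
rjo — σ1 onset /rj/ (4→5 rises), coda /∅/ ok → licit
kje.wew — violates constraint 3: contains banned sequence /kj/ → illicit
tu — σ1 onset /t/, coda /∅/ ok → licit

rjo, tu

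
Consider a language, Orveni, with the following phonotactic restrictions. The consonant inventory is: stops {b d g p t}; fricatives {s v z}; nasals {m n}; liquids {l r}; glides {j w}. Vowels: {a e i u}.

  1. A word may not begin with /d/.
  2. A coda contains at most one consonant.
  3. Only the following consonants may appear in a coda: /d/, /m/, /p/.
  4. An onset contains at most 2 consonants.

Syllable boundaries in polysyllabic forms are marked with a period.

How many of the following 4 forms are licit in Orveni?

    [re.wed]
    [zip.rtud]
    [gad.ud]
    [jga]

4

[re.wed] — σ1 onset /r/, coda /∅/ ok; σ2 onset /w/, coda /d/ ok → licit
[zip.rtud] — σ1 onset /z/, coda /p/ ok; σ2 onset /rt/ (2C), coda /d/ ok → licit
[gad.ud] — σ1 onset /g/, coda /d/ ok; σ2 onset /∅/, coda /d/ ok → licit
[jga] — σ1 onset /jg/ (2C), coda /∅/ ok → licit
Licit: [re.wed], [zip.rtud], [gad.ud], [jga] → 4.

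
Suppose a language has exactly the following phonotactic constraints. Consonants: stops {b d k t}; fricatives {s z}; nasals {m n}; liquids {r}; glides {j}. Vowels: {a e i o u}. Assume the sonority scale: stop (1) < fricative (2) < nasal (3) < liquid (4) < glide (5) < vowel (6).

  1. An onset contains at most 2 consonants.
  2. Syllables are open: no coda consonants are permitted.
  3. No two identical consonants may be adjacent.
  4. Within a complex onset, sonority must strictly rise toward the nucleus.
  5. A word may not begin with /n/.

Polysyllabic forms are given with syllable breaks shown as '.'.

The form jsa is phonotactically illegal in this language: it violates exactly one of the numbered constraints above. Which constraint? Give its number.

jsa: syllable 1 onset /js/: /j/ (glide, 5) → /s/ (fricative, 2) does not rise.
This is a violation of constraint 4: "Within a complex onset, sonority must strictly rise toward the nucleus."
The remaining constraints (1, 2, 3, 5) are satisfied.

4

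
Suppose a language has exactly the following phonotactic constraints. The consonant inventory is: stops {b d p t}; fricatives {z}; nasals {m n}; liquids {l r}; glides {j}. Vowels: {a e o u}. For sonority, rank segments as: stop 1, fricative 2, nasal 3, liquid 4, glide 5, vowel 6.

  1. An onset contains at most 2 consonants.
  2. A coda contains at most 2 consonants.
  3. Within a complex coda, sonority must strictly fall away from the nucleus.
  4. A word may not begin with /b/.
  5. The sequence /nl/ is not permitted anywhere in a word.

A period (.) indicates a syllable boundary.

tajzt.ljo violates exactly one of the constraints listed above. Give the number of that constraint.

tajzt.ljo: syllable 1 coda /jzt/ has 3 consonants (> 2).
This is a violation of constraint 2: "A coda contains at most 2 consonants."
The remaining constraints (1, 3, 4, 5) are satisfied.

2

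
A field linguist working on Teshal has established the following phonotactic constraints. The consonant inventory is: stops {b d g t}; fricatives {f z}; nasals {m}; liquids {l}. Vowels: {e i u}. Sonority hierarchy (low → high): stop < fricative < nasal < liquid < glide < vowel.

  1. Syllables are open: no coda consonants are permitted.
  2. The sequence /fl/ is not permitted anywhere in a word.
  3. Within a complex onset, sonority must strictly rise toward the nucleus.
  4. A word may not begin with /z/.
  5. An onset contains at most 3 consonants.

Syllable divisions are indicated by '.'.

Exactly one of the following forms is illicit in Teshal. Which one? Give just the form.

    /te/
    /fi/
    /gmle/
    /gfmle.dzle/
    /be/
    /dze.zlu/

/gfmle.dzle/

/te/ — σ1 onset /t/, coda /∅/ ok → licit
/fi/ — σ1 onset /f/, coda /∅/ ok → licit
/gmle/ — σ1 onset /gml/ (1→3→4 rises), coda /∅/ ok → licit
/gfmle.dzle/ — violates constraint 5: syllable 1 onset /gfml/ has 4 consonants (> 3) → illicit
/be/ — σ1 onset /b/, coda /∅/ ok → licit
/dze.zlu/ — σ1 onset /dz/ (1→2 rises), coda /∅/ ok; σ2 onset /zl/ (2→4 rises), coda /∅/ ok → licit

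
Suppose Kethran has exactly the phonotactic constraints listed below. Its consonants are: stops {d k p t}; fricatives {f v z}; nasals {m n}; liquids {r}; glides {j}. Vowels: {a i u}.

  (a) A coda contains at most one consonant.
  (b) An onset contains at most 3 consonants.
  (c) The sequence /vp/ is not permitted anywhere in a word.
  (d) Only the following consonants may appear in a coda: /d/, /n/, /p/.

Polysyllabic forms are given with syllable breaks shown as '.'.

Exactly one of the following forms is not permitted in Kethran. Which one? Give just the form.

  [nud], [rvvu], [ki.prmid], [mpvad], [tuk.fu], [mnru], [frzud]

[nud] — σ1 onset /n/, coda /d/ ok → permitted
[rvvu] — σ1 onset /rvv/ (3C), coda /∅/ ok → permitted
[ki.prmid] — σ1 onset /k/, coda /∅/ ok; σ2 onset /prm/ (3C), coda /d/ ok → permitted
[mpvad] — σ1 onset /mpv/ (3C), coda /d/ ok → permitted
[tuk.fu] — violates constraint (d): syllable 1 coda contains /k/, which is not a licensed coda consonant → not permitted
[mnru] — σ1 onset /mnr/ (3C), coda /∅/ ok → permitted
[frzud] — σ1 onset /frz/ (3C), coda /d/ ok → permitted

[tuk.fu]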